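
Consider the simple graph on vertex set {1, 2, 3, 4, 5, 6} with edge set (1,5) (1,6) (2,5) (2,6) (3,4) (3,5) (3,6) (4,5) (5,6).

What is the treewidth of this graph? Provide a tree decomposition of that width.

Treewidth 2.
One optimal decomposition is:
Bags: B1 = {2, 5, 6}  B2 = {1, 5, 6}  B3 = {3, 5, 6}  B4 = {3, 4, 5}
Tree: B1–B2, B1–B3, B3–B4

Each bag holds 3 vertices, so the decomposition has width 2, which upper-bounds the treewidth. Conversely, {3, 4, 5} is a clique of size 3, and the vertices of any clique must share a bag in every tree decomposition; so some bag has ≥ 3 vertices and tw(G) ≥ 2. Therefore the treewidth is 2.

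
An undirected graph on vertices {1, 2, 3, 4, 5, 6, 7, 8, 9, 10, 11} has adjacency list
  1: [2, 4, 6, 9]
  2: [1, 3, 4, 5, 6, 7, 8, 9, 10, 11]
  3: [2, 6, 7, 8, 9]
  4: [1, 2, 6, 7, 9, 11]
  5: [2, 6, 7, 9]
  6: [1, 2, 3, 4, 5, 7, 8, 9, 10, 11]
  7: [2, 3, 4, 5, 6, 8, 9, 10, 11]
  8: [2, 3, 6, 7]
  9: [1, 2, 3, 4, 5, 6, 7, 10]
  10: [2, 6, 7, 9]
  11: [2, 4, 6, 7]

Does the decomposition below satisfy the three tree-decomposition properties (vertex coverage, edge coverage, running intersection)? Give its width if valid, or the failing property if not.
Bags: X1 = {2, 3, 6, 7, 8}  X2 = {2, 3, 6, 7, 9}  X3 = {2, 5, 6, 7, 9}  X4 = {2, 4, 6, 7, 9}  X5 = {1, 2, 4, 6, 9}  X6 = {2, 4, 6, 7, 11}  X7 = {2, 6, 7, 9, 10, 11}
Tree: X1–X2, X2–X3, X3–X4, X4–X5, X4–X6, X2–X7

A tree decomposition must satisfy three properties: every vertex lies in some bag; for every edge, both endpoints lie together in some bag; and for every vertex, the bags containing it form a connected subtree. Here bags containing vertex 11 are not connected in the tree, so the decomposition is invalid.

No — bags containing vertex 11 are not connected in the tree.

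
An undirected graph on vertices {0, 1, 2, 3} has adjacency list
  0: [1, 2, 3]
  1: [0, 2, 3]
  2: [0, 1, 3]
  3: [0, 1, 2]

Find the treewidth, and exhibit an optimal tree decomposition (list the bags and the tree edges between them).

With just one bag of size 4, the width is 4 − 1 = 3, so tw(G) ≤ 3. Conversely, {0, 1, 2, 3} is a clique of size 4, and the vertices of any clique must share a bag in every tree decomposition; so some bag has ≥ 4 vertices and tw(G) ≥ 3. Combining the bounds, tw(G) = 3.

Treewidth 3.
One such decomposition:
Bags: B1 = {0, 1, 2, 3}
Tree: (single bag)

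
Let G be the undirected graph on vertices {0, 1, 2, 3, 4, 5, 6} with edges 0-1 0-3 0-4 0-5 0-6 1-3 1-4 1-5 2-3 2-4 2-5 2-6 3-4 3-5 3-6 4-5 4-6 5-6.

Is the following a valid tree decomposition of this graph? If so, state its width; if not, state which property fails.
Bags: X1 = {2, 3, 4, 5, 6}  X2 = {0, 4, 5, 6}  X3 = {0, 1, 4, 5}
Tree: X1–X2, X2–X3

No — edge (3,0) lies in no bag.

A tree decomposition must satisfy three properties: every vertex lies in some bag; for every edge, both endpoints lie together in some bag; and for every vertex, the bags containing it form a connected subtree. Here edge (3,0) lies in no bag, so the decomposition is invalid.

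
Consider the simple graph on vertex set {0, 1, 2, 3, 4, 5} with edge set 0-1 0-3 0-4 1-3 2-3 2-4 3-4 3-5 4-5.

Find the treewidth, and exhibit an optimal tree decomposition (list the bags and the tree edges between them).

Each bag holds 3 vertices, so the decomposition has width 2, which upper-bounds the treewidth. On the other hand G contains the 3-clique {0, 1, 3}. A clique must lie in a single bag of any decomposition, so no decomposition can have width below 2. Combining the bounds, tw(G) = 2.

Treewidth 2.
One optimal decomposition is:
Bags: B1 = {0, 3, 4}  B2 = {2, 3, 4}  B3 = {0, 1, 3}  B4 = {3, 4, 5}
Tree: B1–B2, B1–B3, B1–B4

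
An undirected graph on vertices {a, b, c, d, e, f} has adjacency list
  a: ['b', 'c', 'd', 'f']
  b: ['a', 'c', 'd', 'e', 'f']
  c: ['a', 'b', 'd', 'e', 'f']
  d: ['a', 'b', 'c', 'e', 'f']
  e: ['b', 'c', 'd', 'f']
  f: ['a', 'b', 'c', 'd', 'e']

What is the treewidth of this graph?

4

A width-4 tree decomposition is:
Bags: B1 = {a, b, c, d, f}  B2 = {b, c, d, e, f}
Tree: B1–B2
Every bag has size at most 5, so the width is 5 − 1 = 4 and tw(G) ≤ 4. For the lower bound, the 5 vertices {b, c, d, e, f} are pairwise adjacent, and any tree decomposition puts a clique entirely inside one bag — forcing width ≥ 4. The upper and lower bounds meet at 4, so that is the treewidth.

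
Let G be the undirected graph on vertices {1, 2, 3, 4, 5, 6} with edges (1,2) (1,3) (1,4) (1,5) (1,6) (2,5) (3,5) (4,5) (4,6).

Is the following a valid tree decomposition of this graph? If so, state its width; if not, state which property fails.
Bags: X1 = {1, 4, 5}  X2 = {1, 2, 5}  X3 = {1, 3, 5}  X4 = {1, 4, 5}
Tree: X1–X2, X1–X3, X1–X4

A tree decomposition must satisfy three properties: every vertex lies in some bag; for every edge, both endpoints lie together in some bag; and for every vertex, the bags containing it form a connected subtree. Here vertex 6 appears in no bag, so the decomposition is invalid.

No — vertex 6 appears in no bag.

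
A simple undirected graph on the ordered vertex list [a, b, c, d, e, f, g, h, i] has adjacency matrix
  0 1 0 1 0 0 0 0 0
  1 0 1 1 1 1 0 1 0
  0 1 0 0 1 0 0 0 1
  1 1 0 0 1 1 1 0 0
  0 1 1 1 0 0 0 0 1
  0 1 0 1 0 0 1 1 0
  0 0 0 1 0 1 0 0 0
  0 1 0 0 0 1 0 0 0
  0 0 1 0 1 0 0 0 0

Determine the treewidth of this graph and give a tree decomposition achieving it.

Every bag has size at most 3, so the width is 3 − 1 = 2 and tw(G) ≤ 2. Conversely, {d, f, g} is a clique of size 3, and the vertices of any clique must share a bag in every tree decomposition; so some bag has ≥ 3 vertices and tw(G) ≥ 2. Hence tw(G) = 2 exactly.

Treewidth 2.
Bags: B1 = {b, d, e}  B2 = {b, c, e}  B3 = {b, d, f}  B4 = {a, b, d}  B5 = {b, f, h}  B6 = {d, f, g}  B7 = {c, e, i}
Tree: B1–B2, B1–B3, B3–B4, B3–B5, B3–B6, B2–B7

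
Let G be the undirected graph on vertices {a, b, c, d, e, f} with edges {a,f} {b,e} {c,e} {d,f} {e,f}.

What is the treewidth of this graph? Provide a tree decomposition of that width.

Every bag has size at most 2, so the width is 2 − 1 = 1 and tw(G) ≤ 1. Since G has at least one edge (e.g. f–a), it is not an edgeless graph, so tw(G) ≥ 1. The upper and lower bounds meet at 1, so that is the treewidth.

Treewidth 1.
Bags: B1 = {a, f}  B2 = {e, f}  B3 = {d, f}  B4 = {b, e}  B5 = {c, e}
Tree: B1–B2, B2–B3, B2–B4, B2–B5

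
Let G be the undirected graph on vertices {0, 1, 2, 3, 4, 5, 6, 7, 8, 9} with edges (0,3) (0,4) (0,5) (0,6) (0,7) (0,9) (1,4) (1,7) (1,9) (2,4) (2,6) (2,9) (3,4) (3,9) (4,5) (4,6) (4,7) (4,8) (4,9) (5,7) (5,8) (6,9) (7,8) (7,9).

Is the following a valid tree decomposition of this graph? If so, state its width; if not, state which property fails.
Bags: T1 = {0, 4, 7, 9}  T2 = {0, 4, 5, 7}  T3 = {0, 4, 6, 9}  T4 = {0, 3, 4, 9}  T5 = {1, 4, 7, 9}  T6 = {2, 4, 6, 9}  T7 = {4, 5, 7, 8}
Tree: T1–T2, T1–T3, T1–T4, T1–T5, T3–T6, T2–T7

Vertex coverage: the bags together contain {0, 1, 2, 3, 4, 5, 6, 7, 8, 9}, the full vertex set. Edge coverage: each edge of G has both endpoints in at least one bag. Running intersection: for every vertex, the bags containing it form a connected subtree. All three properties hold, so this is a valid tree decomposition of width max|bag| − 1 = 3, and hence tw(G) ≤ 3.

Yes; width 3.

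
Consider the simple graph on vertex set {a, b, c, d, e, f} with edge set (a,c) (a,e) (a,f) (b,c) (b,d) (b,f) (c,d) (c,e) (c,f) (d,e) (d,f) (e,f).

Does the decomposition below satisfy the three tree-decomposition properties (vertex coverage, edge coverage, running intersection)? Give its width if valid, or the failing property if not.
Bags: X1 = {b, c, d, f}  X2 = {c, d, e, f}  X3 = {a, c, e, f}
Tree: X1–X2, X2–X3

Checking the three conditions: (i) the bags cover all of {a, b, c, d, e, f}; (ii) for each edge, some bag contains both endpoints; (iii) the bags containing any fixed vertex form a subtree. All hold, so the decomposition is valid with width 4 − 1 = 3.

Yes; width 3.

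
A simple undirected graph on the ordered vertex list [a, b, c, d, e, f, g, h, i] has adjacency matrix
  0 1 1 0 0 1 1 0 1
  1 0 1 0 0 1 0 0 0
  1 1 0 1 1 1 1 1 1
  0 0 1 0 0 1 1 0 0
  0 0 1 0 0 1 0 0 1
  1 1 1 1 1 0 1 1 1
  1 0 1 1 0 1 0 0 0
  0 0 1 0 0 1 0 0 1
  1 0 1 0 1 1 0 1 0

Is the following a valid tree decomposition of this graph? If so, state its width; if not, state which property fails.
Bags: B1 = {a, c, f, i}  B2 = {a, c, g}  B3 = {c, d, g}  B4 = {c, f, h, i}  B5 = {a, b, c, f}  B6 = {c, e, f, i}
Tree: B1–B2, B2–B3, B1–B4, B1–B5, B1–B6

No — edge (f,g) lies in no bag.

A tree decomposition must satisfy three properties: every vertex lies in some bag; for every edge, both endpoints lie together in some bag; and for every vertex, the bags containing it form a connected subtree. Here edge (f,g) lies in no bag, so the decomposition is invalid.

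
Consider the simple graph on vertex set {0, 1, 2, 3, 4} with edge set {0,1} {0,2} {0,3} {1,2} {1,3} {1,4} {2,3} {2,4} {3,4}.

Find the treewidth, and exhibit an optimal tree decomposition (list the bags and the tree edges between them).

Each bag holds 4 vertices, so the decomposition has width 3, which upper-bounds the treewidth. Conversely, {0, 1, 2, 3} is a clique of size 4, and the vertices of any clique must share a bag in every tree decomposition; so some bag has ≥ 4 vertices and tw(G) ≥ 3. Combining the bounds, tw(G) = 3.

Treewidth 3.
One optimal decomposition is:
Bags: B1 = {1, 2, 3, 4}  B2 = {0, 1, 2, 3}
Tree: B1–B2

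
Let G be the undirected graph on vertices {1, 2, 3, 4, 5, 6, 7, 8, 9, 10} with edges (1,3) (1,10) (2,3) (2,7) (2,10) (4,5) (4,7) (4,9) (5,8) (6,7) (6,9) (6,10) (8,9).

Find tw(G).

A width-2 tree decomposition is:
Bags: B1 = {4, 5, 8}  B2 = {4, 8, 9}  B3 = {4, 7, 9}  B4 = {6, 7, 9}  B5 = {2, 6, 7}  B6 = {2, 6, 10}  B7 = {2, 3, 10}  B8 = {1, 3, 10}
Tree: B1–B2, B2–B3, B3–B4, B4–B5, B5–B6, B6–B7, B7–B8
Each bag holds 3 vertices, so the decomposition has width 2, which upper-bounds the treewidth. The edges 5–8–9–4–5 form a cycle, so G is not a tree and its treewidth is at least 2. Hence tw(G) = 2 exactly.

2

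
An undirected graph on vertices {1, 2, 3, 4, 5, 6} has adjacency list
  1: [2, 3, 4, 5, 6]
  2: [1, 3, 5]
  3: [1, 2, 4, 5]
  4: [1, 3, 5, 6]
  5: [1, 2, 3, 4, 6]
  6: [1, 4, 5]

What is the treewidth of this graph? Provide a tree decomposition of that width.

Treewidth 3.
One optimal decomposition is:
Bags: B1 = {1, 4, 5, 6}  B2 = {1, 3, 4, 5}  B3 = {1, 2, 3, 5}
Tree: B1–B2, B2–B3

The largest bag has 4 vertices, giving width 3; this decomposition certifies tw(G) ≤ 3. Conversely, {1, 2, 3, 5} is a clique of size 4, and the vertices of any clique must share a bag in every tree decomposition; so some bag has ≥ 4 vertices and tw(G) ≥ 3. Therefore the treewidth is 3.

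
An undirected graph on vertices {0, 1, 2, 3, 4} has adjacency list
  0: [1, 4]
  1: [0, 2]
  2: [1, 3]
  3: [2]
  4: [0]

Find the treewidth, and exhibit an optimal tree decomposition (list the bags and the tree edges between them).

The largest bag has 2 vertices, giving width 1; this decomposition certifies tw(G) ≤ 1. G has an edge, so its treewidth is at least 1. Therefore the treewidth is 1.

Treewidth 1.
Bags: B1 = {2, 3}  B2 = {1, 2}  B3 = {0, 1}  B4 = {0, 4}
Tree: B1–B2, B2–B3, B3–B4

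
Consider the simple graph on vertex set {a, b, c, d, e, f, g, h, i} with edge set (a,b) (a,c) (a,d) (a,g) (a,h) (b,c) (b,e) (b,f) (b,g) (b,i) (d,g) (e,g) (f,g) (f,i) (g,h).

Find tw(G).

A width-2 tree decomposition is:
Bags: B1 = {b, f, g}  B2 = {a, b, g}  B3 = {a, b, c}  B4 = {a, g, h}  B5 = {a, d, g}  B6 = {b, f, i}  B7 = {b, e, g}
Tree: B1–B2, B2–B3, B2–B4, B2–B5, B1–B6, B1–B7
The largest bag has 3 vertices, giving width 2; this decomposition certifies tw(G) ≤ 2. On the other hand G contains the 3-clique {a, d, g}. A clique must lie in a single bag of any decomposition, so no decomposition can have width below 2. The upper and lower bounds meet at 2, so that is the treewidth.

2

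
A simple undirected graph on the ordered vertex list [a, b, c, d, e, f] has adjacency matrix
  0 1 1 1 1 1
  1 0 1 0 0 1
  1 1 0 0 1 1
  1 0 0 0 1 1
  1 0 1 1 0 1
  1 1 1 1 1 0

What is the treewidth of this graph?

3

A width-3 tree decomposition is:
Bags: B1 = {a, b, c, f}  B2 = {a, c, e, f}  B3 = {a, d, e, f}
Tree: B1–B2, B2–B3
The largest bag has 4 vertices, giving width 3; this decomposition certifies tw(G) ≤ 3. Conversely, {a, d, e, f} is a clique of size 4, and the vertices of any clique must share a bag in every tree decomposition; so some bag has ≥ 4 vertices and tw(G) ≥ 3. The upper and lower bounds meet at 3, so that is the treewidth.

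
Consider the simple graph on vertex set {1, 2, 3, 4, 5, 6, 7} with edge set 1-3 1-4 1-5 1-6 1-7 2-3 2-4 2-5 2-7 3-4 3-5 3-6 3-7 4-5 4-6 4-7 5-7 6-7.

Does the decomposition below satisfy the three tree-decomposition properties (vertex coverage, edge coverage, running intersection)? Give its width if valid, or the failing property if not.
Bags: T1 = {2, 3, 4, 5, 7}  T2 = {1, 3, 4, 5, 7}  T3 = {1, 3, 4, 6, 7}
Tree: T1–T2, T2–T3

Checking the three conditions: (i) the bags cover all of {1, 2, 3, 4, 5, 6, 7}; (ii) for each edge, some bag contains both endpoints; (iii) the bags containing any fixed vertex form a subtree. All hold, so the decomposition is valid with width 5 − 1 = 4.

Yes; width 4.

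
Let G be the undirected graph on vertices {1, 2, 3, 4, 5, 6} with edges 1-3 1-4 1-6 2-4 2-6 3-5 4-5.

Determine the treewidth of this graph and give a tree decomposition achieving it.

Treewidth 2.
Bags: B1 = {1, 3, 5}  B2 = {1, 4, 5}  B3 = {1, 4, 6}  B4 = {2, 4, 6}
Tree: B1–B2, B2–B3, B3–B4

Each bag holds 3 vertices, so the decomposition has width 2, which upper-bounds the treewidth. Since 3–5–4–1–3 is a cycle in G, G is not acyclic. Forests are exactly the graphs of treewidth ≤ 1, so tw(G) ≥ 2. Combining the bounds, tw(G) = 2.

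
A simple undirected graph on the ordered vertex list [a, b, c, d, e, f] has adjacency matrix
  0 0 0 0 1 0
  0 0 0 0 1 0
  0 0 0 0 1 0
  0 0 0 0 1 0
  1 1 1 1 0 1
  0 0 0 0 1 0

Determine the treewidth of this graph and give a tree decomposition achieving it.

Treewidth 1.
One such decomposition:
Bags: B1 = {a, e}  B2 = {b, e}  B3 = {c, e}  B4 = {d, e}  B5 = {e, f}
Tree: B1–B2, B1–B3, B3–B4, B4–B5

The largest bag has 2 vertices, giving width 1; this decomposition certifies tw(G) ≤ 1. Since G has at least one edge (e.g. a–e), it is not an edgeless graph, so tw(G) ≥ 1. The upper and lower bounds meet at 1, so that is the treewidth.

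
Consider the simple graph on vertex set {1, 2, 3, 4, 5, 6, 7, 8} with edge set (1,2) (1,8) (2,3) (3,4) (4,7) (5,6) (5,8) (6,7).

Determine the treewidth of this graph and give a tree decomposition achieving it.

Treewidth 2.
One optimal decomposition is:
Bags: B1 = {2, 3, 4}  B2 = {2, 4, 7}  B3 = {2, 6, 7}  B4 = {2, 5, 6}  B5 = {2, 5, 8}  B6 = {1, 2, 8}
Tree: B1–B2, B2–B3, B3–B4, B4–B5, B5–B6

Each bag holds 3 vertices, so the decomposition has width 2, which upper-bounds the treewidth. The edges 2–3–4–7–6–5–8–1–2 form a cycle, so G is not a tree and its treewidth is at least 2. The upper and lower bounds meet at 2, so that is the treewidth.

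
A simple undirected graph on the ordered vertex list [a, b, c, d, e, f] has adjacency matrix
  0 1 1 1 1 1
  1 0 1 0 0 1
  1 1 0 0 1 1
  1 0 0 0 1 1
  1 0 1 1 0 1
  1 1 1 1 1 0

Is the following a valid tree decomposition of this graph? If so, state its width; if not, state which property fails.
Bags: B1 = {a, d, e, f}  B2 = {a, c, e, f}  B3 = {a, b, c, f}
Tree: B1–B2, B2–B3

Yes; width 3.

Every vertex of G appears in some bag (union = {a, b, c, d, e, f}); every edge is covered by a bag; and for each vertex v the set of bags containing v is connected in the bag tree. The decomposition is therefore valid. The largest bag has 4 vertices, so the width is 3.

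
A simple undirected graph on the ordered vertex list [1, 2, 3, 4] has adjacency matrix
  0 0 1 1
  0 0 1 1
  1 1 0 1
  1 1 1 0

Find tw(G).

2

A width-2 tree decomposition is:
Bags: B1 = {1, 3, 4}  B2 = {2, 3, 4}
Tree: B1–B2
Every bag has size at most 3, so the width is 3 − 1 = 2 and tw(G) ≤ 2. On the other hand G contains the 3-clique {1, 3, 4}. A clique must lie in a single bag of any decomposition, so no decomposition can have width below 2. Combining the bounds, tw(G) = 2.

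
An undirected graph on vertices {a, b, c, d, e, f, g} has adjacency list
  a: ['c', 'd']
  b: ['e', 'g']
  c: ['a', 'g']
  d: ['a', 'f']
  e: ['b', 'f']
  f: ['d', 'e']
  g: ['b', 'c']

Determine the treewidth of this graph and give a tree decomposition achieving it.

Treewidth 2.
One optimal decomposition is:
Bags: B1 = {b, e, g}  B2 = {c, e, g}  B3 = {a, c, e}  B4 = {a, d, e}  B5 = {d, e, f}
Tree: B1–B2, B2–B3, B3–B4, B4–B5

Each bag holds 3 vertices, so the decomposition has width 2, which upper-bounds the treewidth. For the lower bound, G contains the cycle e–b–g–c–a–d–f–e, so G is not a forest; only forests have treewidth ≤ 1, hence tw(G) ≥ 2. Combining the bounds, tw(G) = 2.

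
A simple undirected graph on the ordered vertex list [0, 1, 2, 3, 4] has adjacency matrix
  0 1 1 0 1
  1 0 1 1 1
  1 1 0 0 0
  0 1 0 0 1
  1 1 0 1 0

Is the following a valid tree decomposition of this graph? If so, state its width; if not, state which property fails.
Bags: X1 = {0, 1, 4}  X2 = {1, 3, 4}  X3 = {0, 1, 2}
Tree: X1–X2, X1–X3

Vertex coverage: the bags together contain {0, 1, 2, 3, 4}, the full vertex set. Edge coverage: each edge of G has both endpoints in at least one bag. Running intersection: for every vertex, the bags containing it form a connected subtree. All three properties hold, so this is a valid tree decomposition of width max|bag| − 1 = 2, and hence tw(G) ≤ 2.

Yes; width 2.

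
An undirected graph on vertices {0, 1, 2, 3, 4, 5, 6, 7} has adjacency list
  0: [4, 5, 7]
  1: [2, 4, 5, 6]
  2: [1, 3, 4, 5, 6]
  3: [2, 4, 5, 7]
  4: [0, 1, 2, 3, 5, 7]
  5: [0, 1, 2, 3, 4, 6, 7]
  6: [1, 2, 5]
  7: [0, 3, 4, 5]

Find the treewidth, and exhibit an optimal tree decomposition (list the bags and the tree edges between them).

The largest bag has 4 vertices, giving width 3; this decomposition certifies tw(G) ≤ 3. Conversely, {0, 4, 5, 7} is a clique of size 4, and the vertices of any clique must share a bag in every tree decomposition; so some bag has ≥ 4 vertices and tw(G) ≥ 3. The upper and lower bounds meet at 3, so that is the treewidth.

Treewidth 3.
One optimal decomposition is:
Bags: B1 = {2, 3, 4, 5}  B2 = {1, 2, 4, 5}  B3 = {3, 4, 5, 7}  B4 = {1, 2, 5, 6}  B5 = {0, 4, 5, 7}
Tree: B1–B2, B1–B3, B2–B4, B3–B5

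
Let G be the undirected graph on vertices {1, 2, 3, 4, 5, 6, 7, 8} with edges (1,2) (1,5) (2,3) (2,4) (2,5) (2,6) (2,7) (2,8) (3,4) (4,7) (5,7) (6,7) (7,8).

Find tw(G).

A width-2 tree decomposition is:
Bags: B1 = {2, 5, 7}  B2 = {2, 6, 7}  B3 = {2, 7, 8}  B4 = {2, 4, 7}  B5 = {1, 2, 5}  B6 = {2, 3, 4}
Tree: B1–B2, B1–B3, B3–B4, B1–B5, B4–B6
Every bag has size at most 3, so the width is 3 − 1 = 2 and tw(G) ≤ 2. Conversely, {1, 2, 5} is a clique of size 3, and the vertices of any clique must share a bag in every tree decomposition; so some bag has ≥ 3 vertices and tw(G) ≥ 2. Hence tw(G) = 2 exactly.

2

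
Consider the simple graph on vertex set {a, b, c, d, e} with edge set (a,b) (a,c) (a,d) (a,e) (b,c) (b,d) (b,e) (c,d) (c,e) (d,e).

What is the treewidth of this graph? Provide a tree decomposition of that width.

With just one bag of size 5, the width is 5 − 1 = 4, so tw(G) ≤ 4. Conversely, {a, b, c, d, e} is a clique of size 5, and the vertices of any clique must share a bag in every tree decomposition; so some bag has ≥ 5 vertices and tw(G) ≥ 4. The upper and lower bounds meet at 4, so that is the treewidth.

Treewidth 4.
One such decomposition:
Bags: B1 = {a, b, c, d, e}
Tree: (single bag)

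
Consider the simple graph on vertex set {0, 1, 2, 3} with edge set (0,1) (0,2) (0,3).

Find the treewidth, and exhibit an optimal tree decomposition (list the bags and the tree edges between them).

Every bag has size at most 2, so the width is 2 − 1 = 1 and tw(G) ≤ 1. G has an edge, so its treewidth is at least 1. Combining the bounds, tw(G) = 1.

Treewidth 1.
One optimal decomposition is:
Bags: B1 = {0, 3}  B2 = {0, 2}  B3 = {0, 1}
Tree: B1–B2, B1–B3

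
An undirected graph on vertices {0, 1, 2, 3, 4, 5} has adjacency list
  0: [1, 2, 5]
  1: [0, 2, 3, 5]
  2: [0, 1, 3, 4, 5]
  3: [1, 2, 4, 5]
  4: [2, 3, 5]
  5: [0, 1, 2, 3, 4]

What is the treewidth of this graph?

A width-3 tree decomposition is:
Bags: B1 = {0, 1, 2, 5}  B2 = {1, 2, 3, 5}  B3 = {2, 3, 4, 5}
Tree: B1–B2, B2–B3
The largest bag has 4 vertices, giving width 3; this decomposition certifies tw(G) ≤ 3. Conversely, {0, 1, 2, 5} is a clique of size 4, and the vertices of any clique must share a bag in every tree decomposition; so some bag has ≥ 4 vertices and tw(G) ≥ 3. The upper and lower bounds meet at 3, so that is the treewidth.

3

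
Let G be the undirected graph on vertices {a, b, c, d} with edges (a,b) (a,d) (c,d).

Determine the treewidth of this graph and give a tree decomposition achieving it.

Every bag has size at most 2, so the width is 2 − 1 = 1 and tw(G) ≤ 1. G has an edge, so its treewidth is at least 1. The upper and lower bounds meet at 1, so that is the treewidth.

Treewidth 1.
One such decomposition:
Bags: B1 = {c, d}  B2 = {a, d}  B3 = {a, b}
Tree: B1–B2, B2–B3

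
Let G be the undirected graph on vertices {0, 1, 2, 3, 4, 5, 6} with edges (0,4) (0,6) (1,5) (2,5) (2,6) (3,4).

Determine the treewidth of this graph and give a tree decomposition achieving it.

The largest bag has 2 vertices, giving width 1; this decomposition certifies tw(G) ≤ 1. Any graph with an edge has treewidth ≥ 1, and G has the edge 3–4. Therefore the treewidth is 1.

Treewidth 1.
One optimal decomposition is:
Bags: B1 = {3, 4}  B2 = {0, 4}  B3 = {0, 6}  B4 = {2, 6}  B5 = {2, 5}  B6 = {1, 5}
Tree: B1–B2, B2–B3, B3–B4, B4–B5, B5–B6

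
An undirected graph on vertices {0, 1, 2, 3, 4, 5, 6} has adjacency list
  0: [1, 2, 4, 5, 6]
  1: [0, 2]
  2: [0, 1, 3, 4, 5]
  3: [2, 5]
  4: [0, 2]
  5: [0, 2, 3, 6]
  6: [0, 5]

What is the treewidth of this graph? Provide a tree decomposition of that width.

Treewidth 2.
One such decomposition:
Bags: B1 = {0, 2, 4}  B2 = {0, 2, 5}  B3 = {2, 3, 5}  B4 = {0, 5, 6}  B5 = {0, 1, 2}
Tree: B1–B2, B2–B3, B2–B4, B2–B5

Each bag holds 3 vertices, so the decomposition has width 2, which upper-bounds the treewidth. For the lower bound, the 3 vertices {0, 1, 2} are pairwise adjacent, and any tree decomposition puts a clique entirely inside one bag — forcing width ≥ 2. The upper and lower bounds meet at 2, so that is the treewidth.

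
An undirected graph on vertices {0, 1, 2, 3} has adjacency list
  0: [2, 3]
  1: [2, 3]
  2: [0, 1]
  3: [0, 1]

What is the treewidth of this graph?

2

A width-2 tree decomposition is:
Bags: B1 = {0, 1, 2}  B2 = {0, 1, 3}
Tree: B1–B2
Every bag has size at most 3, so the width is 3 − 1 = 2 and tw(G) ≤ 2. Since 1–2–0–3–1 is a cycle in G, G is not acyclic. Forests are exactly the graphs of treewidth ≤ 1, so tw(G) ≥ 2. The upper and lower bounds meet at 2, so that is the treewidth.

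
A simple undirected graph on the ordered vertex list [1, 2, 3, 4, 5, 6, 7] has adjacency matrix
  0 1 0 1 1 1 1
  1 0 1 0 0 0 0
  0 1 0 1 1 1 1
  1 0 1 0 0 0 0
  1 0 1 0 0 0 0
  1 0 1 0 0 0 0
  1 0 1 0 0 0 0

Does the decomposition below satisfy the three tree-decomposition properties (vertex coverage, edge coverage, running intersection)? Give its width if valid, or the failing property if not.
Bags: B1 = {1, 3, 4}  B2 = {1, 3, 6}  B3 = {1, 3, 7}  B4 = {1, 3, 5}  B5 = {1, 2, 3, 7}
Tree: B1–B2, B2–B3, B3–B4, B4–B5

No — bags containing vertex 7 are not connected in the tree.

A tree decomposition must satisfy three properties: every vertex lies in some bag; for every edge, both endpoints lie together in some bag; and for every vertex, the bags containing it form a connected subtree. Here bags containing vertex 7 are not connected in the tree, so the decomposition is invalid.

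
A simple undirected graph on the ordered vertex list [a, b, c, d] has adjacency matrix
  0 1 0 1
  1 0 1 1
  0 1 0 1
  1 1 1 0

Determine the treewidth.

A width-2 tree decomposition is:
Bags: B1 = {a, b, d}  B2 = {b, c, d}
Tree: B1–B2
The largest bag has 3 vertices, giving width 2; this decomposition certifies tw(G) ≤ 2. For the lower bound, the 3 vertices {b, c, d} are pairwise adjacent, and any tree decomposition puts a clique entirely inside one bag — forcing width ≥ 2. Hence tw(G) = 2 exactly.

2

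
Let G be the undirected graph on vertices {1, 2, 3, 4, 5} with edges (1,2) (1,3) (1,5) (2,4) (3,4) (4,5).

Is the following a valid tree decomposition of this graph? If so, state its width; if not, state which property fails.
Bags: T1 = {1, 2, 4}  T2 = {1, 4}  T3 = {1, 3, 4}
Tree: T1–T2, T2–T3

No — vertex 5 appears in no bag.

A tree decomposition must satisfy three properties: every vertex lies in some bag; for every edge, both endpoints lie together in some bag; and for every vertex, the bags containing it form a connected subtree. Here vertex 5 appears in no bag, so the decomposition is invalid.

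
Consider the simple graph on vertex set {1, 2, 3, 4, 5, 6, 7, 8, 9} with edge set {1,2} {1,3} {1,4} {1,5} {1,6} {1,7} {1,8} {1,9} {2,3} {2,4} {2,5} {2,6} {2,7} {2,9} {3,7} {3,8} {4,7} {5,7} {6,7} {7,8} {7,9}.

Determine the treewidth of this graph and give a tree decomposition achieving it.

Each bag holds 4 vertices, so the decomposition has width 3, which upper-bounds the treewidth. For the lower bound, the 4 vertices {1, 3, 7, 8} are pairwise adjacent, and any tree decomposition puts a clique entirely inside one bag — forcing width ≥ 3. Therefore the treewidth is 3.

Treewidth 3.
Bags: B1 = {1, 2, 3, 7}  B2 = {1, 2, 4, 7}  B3 = {1, 2, 5, 7}  B4 = {1, 2, 6, 7}  B5 = {1, 2, 7, 9}  B6 = {1, 3, 7, 8}
Tree: B1–B2, B1–B3, B3–B4, B1–B5, B1–B6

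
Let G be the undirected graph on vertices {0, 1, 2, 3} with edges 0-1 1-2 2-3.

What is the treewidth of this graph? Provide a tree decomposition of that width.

Each bag holds 2 vertices, so the decomposition has width 1, which upper-bounds the treewidth. Since G has at least one edge (e.g. 0–1), it is not an edgeless graph, so tw(G) ≥ 1. Hence tw(G) = 1 exactly.

Treewidth 1.
One optimal decomposition is:
Bags: B1 = {0, 1}  B2 = {1, 2}  B3 = {2, 3}
Tree: B1–B2, B2–B3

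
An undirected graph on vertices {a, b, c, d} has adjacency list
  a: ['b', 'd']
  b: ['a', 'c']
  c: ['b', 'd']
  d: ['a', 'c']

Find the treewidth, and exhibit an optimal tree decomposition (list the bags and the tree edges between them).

Every bag has size at most 3, so the width is 3 − 1 = 2 and tw(G) ≤ 2. Since d–c–b–a–d is a cycle in G, G is not acyclic. Forests are exactly the graphs of treewidth ≤ 1, so tw(G) ≥ 2. The upper and lower bounds meet at 2, so that is the treewidth.

Treewidth 2.
Bags: B1 = {b, c, d}  B2 = {a, b, d}
Tree: B1–B2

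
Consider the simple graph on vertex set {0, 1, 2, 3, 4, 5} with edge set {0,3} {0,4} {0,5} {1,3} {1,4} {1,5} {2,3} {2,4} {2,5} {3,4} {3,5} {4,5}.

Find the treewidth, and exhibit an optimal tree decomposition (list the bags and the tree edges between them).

The largest bag has 4 vertices, giving width 3; this decomposition certifies tw(G) ≤ 3. Conversely, {0, 3, 4, 5} is a clique of size 4, and the vertices of any clique must share a bag in every tree decomposition; so some bag has ≥ 4 vertices and tw(G) ≥ 3. Therefore the treewidth is 3.

Treewidth 3.
One such decomposition:
Bags: B1 = {0, 3, 4, 5}  B2 = {2, 3, 4, 5}  B3 = {1, 3, 4, 5}
Tree: B1–B2, B2–B3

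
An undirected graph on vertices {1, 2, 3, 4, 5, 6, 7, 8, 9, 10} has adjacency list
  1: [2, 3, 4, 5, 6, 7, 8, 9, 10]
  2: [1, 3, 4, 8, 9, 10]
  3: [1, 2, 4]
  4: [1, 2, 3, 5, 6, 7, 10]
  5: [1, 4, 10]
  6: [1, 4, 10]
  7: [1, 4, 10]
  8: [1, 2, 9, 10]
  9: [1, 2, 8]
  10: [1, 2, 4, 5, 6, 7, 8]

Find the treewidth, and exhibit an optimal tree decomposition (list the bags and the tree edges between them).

Each bag holds 4 vertices, so the decomposition has width 3, which upper-bounds the treewidth. For the lower bound, the 4 vertices {1, 2, 8, 9} are pairwise adjacent, and any tree decomposition puts a clique entirely inside one bag — forcing width ≥ 3. Therefore the treewidth is 3.

Treewidth 3.
One optimal decomposition is:
Bags: B1 = {1, 2, 8, 10}  B2 = {1, 2, 4, 10}  B3 = {1, 4, 6, 10}  B4 = {1, 2, 3, 4}  B5 = {1, 2, 8, 9}  B6 = {1, 4, 5, 10}  B7 = {1, 4, 7, 10}
Tree: B1–B2, B2–B3, B2–B4, B1–B5, B3–B6, B2–B7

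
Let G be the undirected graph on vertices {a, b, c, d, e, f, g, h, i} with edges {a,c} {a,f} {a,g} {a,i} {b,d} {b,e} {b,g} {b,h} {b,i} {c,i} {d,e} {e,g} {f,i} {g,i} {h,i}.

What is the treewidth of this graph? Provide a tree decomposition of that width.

The largest bag has 3 vertices, giving width 2; this decomposition certifies tw(G) ≤ 2. For the lower bound, the 3 vertices {b, d, e} are pairwise adjacent, and any tree decomposition puts a clique entirely inside one bag — forcing width ≥ 2. Therefore the treewidth is 2.

Treewidth 2.
One optimal decomposition is:
Bags: B1 = {a, f, i}  B2 = {a, c, i}  B3 = {a, g, i}  B4 = {b, g, i}  B5 = {b, h, i}  B6 = {b, e, g}  B7 = {b, d, e}
Tree: B1–B2, B1–B3, B3–B4, B4–B5, B4–B6, B6–B7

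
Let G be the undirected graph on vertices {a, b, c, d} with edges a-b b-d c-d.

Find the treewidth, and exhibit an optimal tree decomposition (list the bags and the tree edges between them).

The largest bag has 2 vertices, giving width 1; this decomposition certifies tw(G) ≤ 1. Any graph with an edge has treewidth ≥ 1, and G has the edge b–d. The upper and lower bounds meet at 1, so that is the treewidth.

Treewidth 1.
One optimal decomposition is:
Bags: B1 = {b, d}  B2 = {c, d}  B3 = {a, b}
Tree: B1–B2, B1–B3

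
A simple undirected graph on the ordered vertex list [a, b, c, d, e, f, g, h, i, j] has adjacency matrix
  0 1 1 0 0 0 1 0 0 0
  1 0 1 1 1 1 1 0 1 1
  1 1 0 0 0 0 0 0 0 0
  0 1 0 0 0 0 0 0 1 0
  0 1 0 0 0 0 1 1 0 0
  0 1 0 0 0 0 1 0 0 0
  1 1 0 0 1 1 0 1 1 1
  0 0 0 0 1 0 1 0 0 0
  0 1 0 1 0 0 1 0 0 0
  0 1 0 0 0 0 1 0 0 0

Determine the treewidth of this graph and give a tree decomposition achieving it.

Treewidth 2.
Bags: B1 = {b, e, g}  B2 = {b, g, j}  B3 = {a, b, g}  B4 = {e, g, h}  B5 = {b, g, i}  B6 = {a, b, c}  B7 = {b, f, g}  B8 = {b, d, i}
Tree: B1–B2, B1–B3, B1–B4, B3–B5, B3–B6, B5–B7, B5–B8

Every bag has size at most 3, so the width is 3 − 1 = 2 and tw(G) ≤ 2. Conversely, {e, g, h} is a clique of size 3, and the vertices of any clique must share a bag in every tree decomposition; so some bag has ≥ 3 vertices and tw(G) ≥ 2. Combining the bounds, tw(G) = 2.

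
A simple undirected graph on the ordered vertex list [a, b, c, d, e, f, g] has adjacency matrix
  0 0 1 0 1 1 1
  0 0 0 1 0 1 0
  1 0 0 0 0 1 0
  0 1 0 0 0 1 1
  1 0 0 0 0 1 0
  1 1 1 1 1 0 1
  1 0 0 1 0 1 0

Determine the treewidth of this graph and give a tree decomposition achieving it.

The largest bag has 3 vertices, giving width 2; this decomposition certifies tw(G) ≤ 2. On the other hand G contains the 3-clique {d, f, g}. A clique must lie in a single bag of any decomposition, so no decomposition can have width below 2. Combining the bounds, tw(G) = 2.

Treewidth 2.
One such decomposition:
Bags: B1 = {a, e, f}  B2 = {a, f, g}  B3 = {d, f, g}  B4 = {b, d, f}  B5 = {a, c, f}
Tree: B1–B2, B2–B3, B3–B4, B2–B5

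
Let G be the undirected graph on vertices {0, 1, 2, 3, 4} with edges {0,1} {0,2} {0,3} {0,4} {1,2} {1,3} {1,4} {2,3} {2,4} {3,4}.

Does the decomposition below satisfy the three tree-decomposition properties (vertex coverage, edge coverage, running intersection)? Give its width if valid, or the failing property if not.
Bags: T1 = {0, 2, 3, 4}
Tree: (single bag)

No — vertex 1 appears in no bag.

A tree decomposition must satisfy three properties: every vertex lies in some bag; for every edge, both endpoints lie together in some bag; and for every vertex, the bags containing it form a connected subtree. Here vertex 1 appears in no bag, so the decomposition is invalid.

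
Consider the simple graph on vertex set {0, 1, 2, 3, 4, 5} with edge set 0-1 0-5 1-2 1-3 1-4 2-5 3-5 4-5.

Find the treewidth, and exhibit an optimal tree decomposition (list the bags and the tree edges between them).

Treewidth 2.
Bags: B1 = {1, 3, 5}  B2 = {1, 2, 5}  B3 = {1, 4, 5}  B4 = {0, 1, 5}
Tree: B1–B2, B2–B3, B3–B4

The largest bag has 3 vertices, giving width 2; this decomposition certifies tw(G) ≤ 2. For the lower bound, G contains the cycle 3–1–2–5–3, so G is not a forest; only forests have treewidth ≤ 1, hence tw(G) ≥ 2. Therefore the treewidth is 2.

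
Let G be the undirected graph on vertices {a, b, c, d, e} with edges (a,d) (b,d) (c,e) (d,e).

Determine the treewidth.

1

A width-1 tree decomposition is:
Bags: B1 = {a, d}  B2 = {b, d}  B3 = {d, e}  B4 = {c, e}
Tree: B1–B2, B1–B3, B3–B4
The largest bag has 2 vertices, giving width 1; this decomposition certifies tw(G) ≤ 1. Any graph with an edge has treewidth ≥ 1, and G has the edge d–a. Combining the bounds, tw(G) = 1.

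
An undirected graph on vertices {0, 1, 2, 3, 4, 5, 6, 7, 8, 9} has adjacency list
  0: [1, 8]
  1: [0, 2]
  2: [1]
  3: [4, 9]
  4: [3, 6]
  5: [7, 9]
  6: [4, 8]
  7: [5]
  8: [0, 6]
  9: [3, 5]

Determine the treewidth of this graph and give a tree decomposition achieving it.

The largest bag has 2 vertices, giving width 1; this decomposition certifies tw(G) ≤ 1. Since G has at least one edge (e.g. 2–1), it is not an edgeless graph, so tw(G) ≥ 1. Hence tw(G) = 1 exactly.

Treewidth 1.
One optimal decomposition is:
Bags: B1 = {1, 2}  B2 = {0, 1}  B3 = {0, 8}  B4 = {6, 8}  B5 = {4, 6}  B6 = {3, 4}  B7 = {3, 9}  B8 = {5, 9}  B9 = {5, 7}
Tree: B1–B2, B2–B3, B3–B4, B4–B5, B5–B6, B6–B7, B7–B8, B8–B9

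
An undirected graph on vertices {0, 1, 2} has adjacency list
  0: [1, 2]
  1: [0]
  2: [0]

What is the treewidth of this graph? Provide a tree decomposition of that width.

Each bag holds 2 vertices, so the decomposition has width 1, which upper-bounds the treewidth. Since G has at least one edge (e.g. 2–0), it is not an edgeless graph, so tw(G) ≥ 1. The upper and lower bounds meet at 1, so that is the treewidth.

Treewidth 1.
One optimal decomposition is:
Bags: B1 = {0, 2}  B2 = {0, 1}
Tree: B1–B2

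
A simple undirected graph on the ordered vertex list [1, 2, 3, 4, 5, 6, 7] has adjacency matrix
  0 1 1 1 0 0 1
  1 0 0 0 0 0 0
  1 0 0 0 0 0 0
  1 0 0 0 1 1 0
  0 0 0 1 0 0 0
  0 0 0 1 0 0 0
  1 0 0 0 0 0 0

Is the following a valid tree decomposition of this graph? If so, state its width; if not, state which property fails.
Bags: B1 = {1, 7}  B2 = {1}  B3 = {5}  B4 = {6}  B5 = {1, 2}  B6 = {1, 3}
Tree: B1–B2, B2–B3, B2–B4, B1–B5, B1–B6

No — vertex 4 appears in no bag.

A tree decomposition must satisfy three properties: every vertex lies in some bag; for every edge, both endpoints lie together in some bag; and for every vertex, the bags containing it form a connected subtree. Here vertex 4 appears in no bag, so the decomposition is invalid.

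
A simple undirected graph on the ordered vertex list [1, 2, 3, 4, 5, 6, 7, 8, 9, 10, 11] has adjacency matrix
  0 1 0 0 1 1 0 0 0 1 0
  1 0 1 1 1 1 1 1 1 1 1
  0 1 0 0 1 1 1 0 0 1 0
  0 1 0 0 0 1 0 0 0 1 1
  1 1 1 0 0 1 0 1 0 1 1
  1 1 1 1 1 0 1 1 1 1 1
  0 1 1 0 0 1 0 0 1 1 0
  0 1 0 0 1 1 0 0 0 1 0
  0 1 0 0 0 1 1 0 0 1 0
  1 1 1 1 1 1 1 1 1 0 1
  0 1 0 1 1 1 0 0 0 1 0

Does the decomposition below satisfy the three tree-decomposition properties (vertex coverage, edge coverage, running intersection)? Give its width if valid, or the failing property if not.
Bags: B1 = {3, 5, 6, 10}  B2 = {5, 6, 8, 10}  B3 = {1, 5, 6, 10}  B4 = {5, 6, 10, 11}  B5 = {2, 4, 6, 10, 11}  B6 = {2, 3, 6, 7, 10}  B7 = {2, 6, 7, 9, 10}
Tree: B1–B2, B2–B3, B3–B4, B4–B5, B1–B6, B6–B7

A tree decomposition must satisfy three properties: every vertex lies in some bag; for every edge, both endpoints lie together in some bag; and for every vertex, the bags containing it form a connected subtree. Here edge (2,5) lies in no bag, so the decomposition is invalid.

No — edge (2,5) lies in no bag.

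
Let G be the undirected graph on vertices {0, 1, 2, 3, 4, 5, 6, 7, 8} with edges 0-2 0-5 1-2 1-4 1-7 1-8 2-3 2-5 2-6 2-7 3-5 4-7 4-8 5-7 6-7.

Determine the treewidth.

A width-2 tree decomposition is:
Bags: B1 = {2, 5, 7}  B2 = {1, 2, 7}  B3 = {1, 4, 7}  B4 = {0, 2, 5}  B5 = {2, 6, 7}  B6 = {1, 4, 8}  B7 = {2, 3, 5}
Tree: B1–B2, B2–B3, B1–B4, B2–B5, B3–B6, B4–B7
Every bag has size at most 3, so the width is 3 − 1 = 2 and tw(G) ≤ 2. Conversely, {1, 4, 8} is a clique of size 3, and the vertices of any clique must share a bag in every tree decomposition; so some bag has ≥ 3 vertices and tw(G) ≥ 2. Combining the bounds, tw(G) = 2.

2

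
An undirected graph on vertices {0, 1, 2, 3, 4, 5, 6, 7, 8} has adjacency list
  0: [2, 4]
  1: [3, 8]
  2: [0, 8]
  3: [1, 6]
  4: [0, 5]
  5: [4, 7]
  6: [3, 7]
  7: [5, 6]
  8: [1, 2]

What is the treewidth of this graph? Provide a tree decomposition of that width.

Treewidth 2.
Bags: B1 = {0, 2, 4}  B2 = {2, 4, 8}  B3 = {1, 4, 8}  B4 = {1, 3, 4}  B5 = {3, 4, 6}  B6 = {4, 6, 7}  B7 = {4, 5, 7}
Tree: B1–B2, B2–B3, B3–B4, B4–B5, B5–B6, B6–B7

Each bag holds 3 vertices, so the decomposition has width 2, which upper-bounds the treewidth. The edges 4–0–2–8–1–3–6–7–5–4 form a cycle, so G is not a tree and its treewidth is at least 2. Combining the bounds, tw(G) = 2.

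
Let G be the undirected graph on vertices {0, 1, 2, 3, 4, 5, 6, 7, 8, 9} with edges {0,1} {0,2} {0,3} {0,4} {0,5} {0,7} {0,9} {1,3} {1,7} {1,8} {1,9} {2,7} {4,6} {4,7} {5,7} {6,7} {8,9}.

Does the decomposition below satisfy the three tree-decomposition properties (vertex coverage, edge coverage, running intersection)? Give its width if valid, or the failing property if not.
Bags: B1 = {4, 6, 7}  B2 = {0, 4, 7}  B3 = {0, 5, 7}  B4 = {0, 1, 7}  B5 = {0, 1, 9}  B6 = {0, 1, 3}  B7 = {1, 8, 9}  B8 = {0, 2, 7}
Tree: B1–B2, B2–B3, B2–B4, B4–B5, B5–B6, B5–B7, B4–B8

Yes; width 2.

Every vertex of G appears in some bag (union = {0, 1, 2, 3, 4, 5, 6, 7, 8, 9}); every edge is covered by a bag; and for each vertex v the set of bags containing v is connected in the bag tree. The decomposition is therefore valid. The largest bag has 3 vertices, so the width is 2.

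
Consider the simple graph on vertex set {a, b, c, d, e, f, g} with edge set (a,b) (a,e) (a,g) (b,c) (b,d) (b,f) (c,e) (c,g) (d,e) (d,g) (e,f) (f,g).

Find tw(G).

A width-3 tree decomposition is:
Bags: B1 = {b, c, e, g}  B2 = {b, d, e, g}  B3 = {b, e, f, g}  B4 = {a, b, e, g}
Tree: B1–B2, B2–B3, B3–B4
The largest bag has 4 vertices, giving width 3; this decomposition certifies tw(G) ≤ 3. For the lower bound: the 4 vertex sets {b,c}, {d,e}, {g}, {f} are disjoint, each induces a connected subgraph, and every pair is joined by at least one edge of G. Contracting each set to a single vertex therefore yields K_{4} as a minor, and since treewidth is minor-monotone, tw(G) ≥ tw(K_{4}) = 3. The upper and lower bounds meet at 3, so that is the treewidth.

3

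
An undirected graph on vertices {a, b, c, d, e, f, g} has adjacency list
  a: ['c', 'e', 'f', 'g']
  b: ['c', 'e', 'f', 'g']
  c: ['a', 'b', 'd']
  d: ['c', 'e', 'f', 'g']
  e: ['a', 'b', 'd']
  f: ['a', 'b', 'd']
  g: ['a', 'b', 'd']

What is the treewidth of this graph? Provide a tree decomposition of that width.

Each bag holds 4 vertices, so the decomposition has width 3, which upper-bounds the treewidth. For the lower bound: the 4 vertex sets {b,f}, {d,g}, {a}, {e} are disjoint, each induces a connected subgraph, and every pair is joined by at least one edge of G. Contracting each set to a single vertex therefore yields K_{4} as a minor, and since treewidth is minor-monotone, tw(G) ≥ tw(K_{4}) = 3. Hence tw(G) = 3 exactly.

Treewidth 3.
Bags: B1 = {a, b, d, f}  B2 = {a, b, d, g}  B3 = {a, b, d, e}  B4 = {a, b, c, d}
Tree: B1–B2, B2–B3, B3–B4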